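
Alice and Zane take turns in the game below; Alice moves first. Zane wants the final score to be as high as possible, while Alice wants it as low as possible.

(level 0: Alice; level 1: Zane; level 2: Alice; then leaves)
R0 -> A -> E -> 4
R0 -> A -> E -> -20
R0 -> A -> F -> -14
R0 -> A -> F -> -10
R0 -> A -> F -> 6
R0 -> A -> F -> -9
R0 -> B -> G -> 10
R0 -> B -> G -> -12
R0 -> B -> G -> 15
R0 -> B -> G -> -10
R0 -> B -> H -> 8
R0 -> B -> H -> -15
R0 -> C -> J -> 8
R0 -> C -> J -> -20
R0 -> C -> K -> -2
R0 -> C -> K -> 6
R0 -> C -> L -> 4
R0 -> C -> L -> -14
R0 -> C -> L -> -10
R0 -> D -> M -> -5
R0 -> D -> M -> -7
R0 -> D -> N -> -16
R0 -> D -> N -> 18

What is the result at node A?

-14

E (Alice): min(4, -20) = -20
F (Alice): min(-14, -10, 6, -9) = -14
A (Zane): max(-20, -14) = -14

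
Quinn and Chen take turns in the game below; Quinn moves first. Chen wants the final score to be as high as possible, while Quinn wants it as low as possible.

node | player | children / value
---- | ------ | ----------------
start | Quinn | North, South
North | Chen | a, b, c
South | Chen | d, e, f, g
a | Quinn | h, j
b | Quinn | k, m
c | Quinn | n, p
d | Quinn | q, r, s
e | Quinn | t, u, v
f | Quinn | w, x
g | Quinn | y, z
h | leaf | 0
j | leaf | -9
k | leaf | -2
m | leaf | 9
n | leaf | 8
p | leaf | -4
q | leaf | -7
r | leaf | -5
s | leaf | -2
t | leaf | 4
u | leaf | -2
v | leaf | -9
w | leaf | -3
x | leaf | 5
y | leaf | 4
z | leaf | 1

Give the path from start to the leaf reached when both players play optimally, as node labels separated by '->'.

start -> North -> b -> k

a (Quinn): min(0, -9) = -9
b (Quinn): min(-2, 9) = -2
c (Quinn): min(8, -4) = -4
North (Chen): max(-9, -2, -4) = -2
d (Quinn): min(-7, -5, -2) = -7
e (Quinn): min(4, -2, -9) = -9
f (Quinn): min(-3, 5) = -3
g (Quinn): min(4, 1) = 1
South (Chen): max(-7, -9, -3, 1) = 1
start (Quinn): min(-2, 1) = -2
At start, Quinn picks North (lowest: -2).
At North, Chen picks b (highest: -2).
At b, Quinn picks k (lowest: -2).
Terminal value -2.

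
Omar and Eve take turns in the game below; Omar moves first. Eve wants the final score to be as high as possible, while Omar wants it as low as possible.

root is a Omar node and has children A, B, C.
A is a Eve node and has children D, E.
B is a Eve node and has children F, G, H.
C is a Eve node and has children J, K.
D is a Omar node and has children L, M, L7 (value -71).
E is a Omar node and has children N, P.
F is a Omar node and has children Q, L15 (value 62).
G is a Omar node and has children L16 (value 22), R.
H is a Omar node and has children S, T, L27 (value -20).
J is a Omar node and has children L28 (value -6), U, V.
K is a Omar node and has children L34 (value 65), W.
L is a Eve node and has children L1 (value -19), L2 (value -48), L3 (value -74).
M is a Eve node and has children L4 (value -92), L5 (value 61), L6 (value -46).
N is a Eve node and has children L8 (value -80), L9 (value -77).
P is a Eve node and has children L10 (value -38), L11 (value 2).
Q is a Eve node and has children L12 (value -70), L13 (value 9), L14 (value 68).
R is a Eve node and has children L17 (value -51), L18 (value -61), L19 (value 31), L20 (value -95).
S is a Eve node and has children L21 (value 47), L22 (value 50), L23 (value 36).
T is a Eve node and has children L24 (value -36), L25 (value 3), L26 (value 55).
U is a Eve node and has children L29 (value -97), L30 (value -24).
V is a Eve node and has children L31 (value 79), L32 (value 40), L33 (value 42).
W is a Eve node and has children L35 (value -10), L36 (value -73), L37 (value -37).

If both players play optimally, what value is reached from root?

-71

L (Eve): max(-19, -48, -74) = -19
M (Eve): max(-92, 61, -46) = 61
D (Omar): min(-19, 61, -71) = -71
N (Eve): max(-80, -77) = -77
P (Eve): max(-38, 2) = 2
E (Omar): min(-77, 2) = -77
A (Eve): max(-71, -77) = -71
Q (Eve): max(-70, 9, 68) = 68
F (Omar): min(68, 62) = 62
R (Eve): max(-51, -61, 31, -95) = 31
G (Omar): min(22, 31) = 22
S (Eve): max(47, 50, 36) = 50
T (Eve): max(-36, 3, 55) = 55
H (Omar): min(50, 55, -20) = -20
B (Eve): max(62, 22, -20) = 62
U (Eve): max(-97, -24) = -24
V (Eve): max(79, 40, 42) = 79
J (Omar): min(-6, -24, 79) = -24
W (Eve): max(-10, -73, -37) = -10
K (Omar): min(65, -10) = -10
C (Eve): max(-24, -10) = -10
root (Omar): min(-71, 62, -10) = -71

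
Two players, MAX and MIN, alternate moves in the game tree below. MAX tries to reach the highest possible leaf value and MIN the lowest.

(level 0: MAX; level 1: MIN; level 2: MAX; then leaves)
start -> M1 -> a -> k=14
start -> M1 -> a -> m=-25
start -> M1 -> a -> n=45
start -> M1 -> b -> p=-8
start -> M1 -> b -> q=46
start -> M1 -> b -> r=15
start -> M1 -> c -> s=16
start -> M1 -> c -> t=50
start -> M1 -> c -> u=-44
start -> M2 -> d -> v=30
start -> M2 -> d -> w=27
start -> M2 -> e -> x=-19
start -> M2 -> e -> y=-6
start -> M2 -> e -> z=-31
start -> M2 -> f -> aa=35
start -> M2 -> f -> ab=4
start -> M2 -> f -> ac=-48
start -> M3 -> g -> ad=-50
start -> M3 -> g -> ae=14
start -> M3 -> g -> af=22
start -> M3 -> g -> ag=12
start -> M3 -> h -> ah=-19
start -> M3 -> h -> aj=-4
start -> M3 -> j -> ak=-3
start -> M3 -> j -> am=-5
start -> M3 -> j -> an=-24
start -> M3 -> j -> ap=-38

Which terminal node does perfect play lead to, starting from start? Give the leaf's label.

a (MAX): max(14, -25, 45) = 45
b (MAX): max(-8, 46, 15) = 46
c (MAX): max(16, 50, -44) = 50
M1 (MIN): min(45, 46, 50) = 45
d (MAX): max(30, 27) = 30
e (MAX): max(-19, -6, -31) = -6
f (MAX): max(35, 4, -48) = 35
M2 (MIN): min(30, -6, 35) = -6
g (MAX): max(-50, 14, 22, 12) = 22
h (MAX): max(-19, -4) = -4
j (MAX): max(-3, -5, -24, -38) = -3
M3 (MIN): min(22, -4, -3) = -4
start (MAX): max(45, -6, -4) = 45
At start, MAX picks M1 (highest: 45).
At M1, MIN picks a (lowest: 45).
At a, MAX picks n (highest: 45).
Terminal value 45.

n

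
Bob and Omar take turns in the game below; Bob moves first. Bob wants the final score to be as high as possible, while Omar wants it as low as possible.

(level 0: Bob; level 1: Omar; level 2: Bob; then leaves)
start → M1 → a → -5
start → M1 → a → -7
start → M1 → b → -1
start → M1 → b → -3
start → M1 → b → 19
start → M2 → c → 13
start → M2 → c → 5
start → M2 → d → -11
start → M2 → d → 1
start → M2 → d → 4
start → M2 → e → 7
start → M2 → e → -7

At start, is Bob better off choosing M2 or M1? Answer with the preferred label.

M2

c (Bob): max(13, 5) = 13
d (Bob): max(-11, 1, 4) = 4
e (Bob): max(7, -7) = 7
M2 (Omar): min(13, 4, 7) = 4
a (Bob): max(-5, -7) = -5
b (Bob): max(-1, -3, 19) = 19
M1 (Omar): min(-5, 19) = -5
Bob prefers the higher value; M2=4, M1=-5. M2 is better since 4 > -5.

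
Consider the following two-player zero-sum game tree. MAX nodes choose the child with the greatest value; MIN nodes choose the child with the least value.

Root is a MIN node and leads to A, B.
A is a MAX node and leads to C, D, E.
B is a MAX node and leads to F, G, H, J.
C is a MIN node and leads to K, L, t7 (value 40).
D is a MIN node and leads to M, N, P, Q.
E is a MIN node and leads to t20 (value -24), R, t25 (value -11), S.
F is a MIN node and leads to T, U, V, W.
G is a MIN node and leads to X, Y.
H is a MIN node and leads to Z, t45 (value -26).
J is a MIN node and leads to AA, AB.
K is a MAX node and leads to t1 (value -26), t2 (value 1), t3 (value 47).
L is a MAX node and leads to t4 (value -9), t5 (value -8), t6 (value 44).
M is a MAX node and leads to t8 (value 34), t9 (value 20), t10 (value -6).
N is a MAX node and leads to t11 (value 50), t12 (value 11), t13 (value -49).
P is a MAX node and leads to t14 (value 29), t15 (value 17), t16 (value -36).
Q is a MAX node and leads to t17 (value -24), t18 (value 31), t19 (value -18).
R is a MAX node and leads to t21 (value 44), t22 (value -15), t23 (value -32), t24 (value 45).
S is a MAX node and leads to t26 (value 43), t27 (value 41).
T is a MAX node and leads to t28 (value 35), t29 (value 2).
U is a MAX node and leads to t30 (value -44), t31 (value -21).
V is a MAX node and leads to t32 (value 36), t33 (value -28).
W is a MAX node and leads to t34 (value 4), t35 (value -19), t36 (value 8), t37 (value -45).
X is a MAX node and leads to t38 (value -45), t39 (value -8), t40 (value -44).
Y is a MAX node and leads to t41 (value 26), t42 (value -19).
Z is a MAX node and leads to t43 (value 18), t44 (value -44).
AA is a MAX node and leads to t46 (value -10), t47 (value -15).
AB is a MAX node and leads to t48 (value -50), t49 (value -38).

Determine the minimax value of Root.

K (MAX): max(-26, 1, 47) = 47
L (MAX): max(-9, -8, 44) = 44
C (MIN): min(47, 44, 40) = 40
M (MAX): max(34, 20, -6) = 34
N (MAX): max(50, 11, -49) = 50
P (MAX): max(29, 17, -36) = 29
Q (MAX): max(-24, 31, -18) = 31
D (MIN): min(34, 50, 29, 31) = 29
R (MAX): max(44, -15, -32, 45) = 45
S (MAX): max(43, 41) = 43
E (MIN): min(-24, 45, -11, 43) = -24
A (MAX): max(40, 29, -24) = 40
T (MAX): max(35, 2) = 35
U (MAX): max(-44, -21) = -21
V (MAX): max(36, -28) = 36
W (MAX): max(4, -19, 8, -45) = 8
F (MIN): min(35, -21, 36, 8) = -21
X (MAX): max(-45, -8, -44) = -8
Y (MAX): max(26, -19) = 26
G (MIN): min(-8, 26) = -8
Z (MAX): max(18, -44) = 18
H (MIN): min(18, -26) = -26
AA (MAX): max(-10, -15) = -10
AB (MAX): max(-50, -38) = -38
J (MIN): min(-10, -38) = -38
B (MAX): max(-21, -8, -26, -38) = -8
Root (MIN): min(40, -8) = -8

-8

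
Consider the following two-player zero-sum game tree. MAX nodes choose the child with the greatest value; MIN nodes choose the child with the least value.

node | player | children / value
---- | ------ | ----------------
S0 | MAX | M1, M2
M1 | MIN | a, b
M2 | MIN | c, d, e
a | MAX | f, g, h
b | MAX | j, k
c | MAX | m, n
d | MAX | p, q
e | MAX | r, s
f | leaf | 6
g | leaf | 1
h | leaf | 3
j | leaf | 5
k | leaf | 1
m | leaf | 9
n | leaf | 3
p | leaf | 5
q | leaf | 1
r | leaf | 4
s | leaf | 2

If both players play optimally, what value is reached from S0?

a (MAX): max(6, 1, 3) = 6
b (MAX): max(5, 1) = 5
M1 (MIN): min(6, 5) = 5
c (MAX): max(9, 3) = 9
d (MAX): max(5, 1) = 5
e (MAX): max(4, 2) = 4
M2 (MIN): min(9, 5, 4) = 4
S0 (MAX): max(5, 4) = 5

5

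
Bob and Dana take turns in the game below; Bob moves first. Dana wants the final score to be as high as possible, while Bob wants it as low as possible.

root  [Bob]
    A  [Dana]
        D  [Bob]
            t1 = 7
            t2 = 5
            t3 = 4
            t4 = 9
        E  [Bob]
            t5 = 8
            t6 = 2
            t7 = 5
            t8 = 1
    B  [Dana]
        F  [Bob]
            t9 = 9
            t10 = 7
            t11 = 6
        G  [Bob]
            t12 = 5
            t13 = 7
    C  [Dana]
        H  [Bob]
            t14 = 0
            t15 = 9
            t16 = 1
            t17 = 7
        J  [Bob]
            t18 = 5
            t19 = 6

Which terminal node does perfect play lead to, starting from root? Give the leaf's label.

t3

D (Bob): min(7, 5, 4, 9) = 4
E (Bob): min(8, 2, 5, 1) = 1
A (Dana): max(4, 1) = 4
F (Bob): min(9, 7, 6) = 6
G (Bob): min(5, 7) = 5
B (Dana): max(6, 5) = 6
H (Bob): min(0, 9, 1, 7) = 0
J (Bob): min(5, 6) = 5
C (Dana): max(0, 5) = 5
root (Bob): min(4, 6, 5) = 4
At root, Bob picks A (lowest: 4).
At A, Dana picks D (highest: 4).
At D, Bob picks t3 (lowest: 4).
Terminal value 4.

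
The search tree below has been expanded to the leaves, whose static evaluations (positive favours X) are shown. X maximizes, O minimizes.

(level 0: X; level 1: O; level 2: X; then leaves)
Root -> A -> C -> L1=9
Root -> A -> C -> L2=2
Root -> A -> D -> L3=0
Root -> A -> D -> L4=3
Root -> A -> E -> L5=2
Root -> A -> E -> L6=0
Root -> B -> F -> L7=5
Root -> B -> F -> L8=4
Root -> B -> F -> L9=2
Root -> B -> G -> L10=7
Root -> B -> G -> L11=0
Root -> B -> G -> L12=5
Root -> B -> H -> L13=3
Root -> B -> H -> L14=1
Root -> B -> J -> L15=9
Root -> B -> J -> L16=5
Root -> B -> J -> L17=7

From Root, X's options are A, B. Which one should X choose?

B

C (X): max(9, 2) = 9
D (X): max(0, 3) = 3
E (X): max(2, 0) = 2
A (O): min(9, 3, 2) = 2
F (X): max(5, 4, 2) = 5
G (X): max(7, 0, 5) = 7
H (X): max(3, 1) = 3
J (X): max(9, 5, 7) = 9
B (O): min(5, 7, 3, 9) = 3
Root (X): max(2, 3) = 3
X at Root wants the highest of {A=2, B=3}, so chooses B.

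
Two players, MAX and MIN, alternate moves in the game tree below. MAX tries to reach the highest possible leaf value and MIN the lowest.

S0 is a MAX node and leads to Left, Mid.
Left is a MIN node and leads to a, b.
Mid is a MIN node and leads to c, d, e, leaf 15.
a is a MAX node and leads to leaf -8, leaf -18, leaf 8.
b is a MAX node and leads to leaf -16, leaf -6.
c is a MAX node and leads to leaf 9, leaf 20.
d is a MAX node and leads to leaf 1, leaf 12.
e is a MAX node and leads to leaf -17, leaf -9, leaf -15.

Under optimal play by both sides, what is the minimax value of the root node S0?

-6

a (MAX): max(-8, -18, 8) = 8
b (MAX): max(-16, -6) = -6
Left (MIN): min(8, -6) = -6
c (MAX): max(9, 20) = 20
d (MAX): max(1, 12) = 12
e (MAX): max(-17, -9, -15) = -9
Mid (MIN): min(20, 12, -9, 15) = -9
S0 (MAX): max(-6, -9) = -6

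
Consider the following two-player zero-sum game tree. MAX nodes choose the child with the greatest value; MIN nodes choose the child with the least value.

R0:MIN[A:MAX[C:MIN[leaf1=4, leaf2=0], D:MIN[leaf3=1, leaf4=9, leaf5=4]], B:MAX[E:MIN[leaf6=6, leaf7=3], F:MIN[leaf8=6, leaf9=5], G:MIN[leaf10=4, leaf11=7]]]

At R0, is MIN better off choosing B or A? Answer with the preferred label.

E (MIN): min(6, 3) = 3
F (MIN): min(6, 5) = 5
G (MIN): min(4, 7) = 4
B (MAX): max(3, 5, 4) = 5
C (MIN): min(4, 0) = 0
D (MIN): min(1, 9, 4) = 1
A (MAX): max(0, 1) = 1
MIN prefers the lower value; B=5, A=1. A is better since 1 < 5.

A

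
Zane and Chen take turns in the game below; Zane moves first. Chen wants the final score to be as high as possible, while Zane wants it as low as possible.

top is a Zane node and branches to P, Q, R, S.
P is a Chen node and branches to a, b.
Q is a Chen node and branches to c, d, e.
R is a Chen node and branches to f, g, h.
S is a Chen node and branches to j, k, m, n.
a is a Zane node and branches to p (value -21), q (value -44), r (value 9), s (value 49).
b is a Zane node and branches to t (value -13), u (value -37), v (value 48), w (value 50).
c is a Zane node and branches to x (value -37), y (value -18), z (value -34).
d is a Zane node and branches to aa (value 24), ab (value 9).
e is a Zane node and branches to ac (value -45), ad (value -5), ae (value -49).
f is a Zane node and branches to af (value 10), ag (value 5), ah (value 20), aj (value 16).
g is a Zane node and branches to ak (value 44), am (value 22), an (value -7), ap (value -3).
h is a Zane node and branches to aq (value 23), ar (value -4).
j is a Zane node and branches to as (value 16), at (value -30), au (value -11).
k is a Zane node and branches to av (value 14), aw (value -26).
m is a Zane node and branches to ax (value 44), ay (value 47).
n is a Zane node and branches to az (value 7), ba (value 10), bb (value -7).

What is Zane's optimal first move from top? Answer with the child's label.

a (Zane): min(-21, -44, 9, 49) = -44
b (Zane): min(-13, -37, 48, 50) = -37
P (Chen): max(-44, -37) = -37
c (Zane): min(-37, -18, -34) = -37
d (Zane): min(24, 9) = 9
e (Zane): min(-45, -5, -49) = -49
Q (Chen): max(-37, 9, -49) = 9
f (Zane): min(10, 5, 20, 16) = 5
g (Zane): min(44, 22, -7, -3) = -7
h (Zane): min(23, -4) = -4
R (Chen): max(5, -7, -4) = 5
j (Zane): min(16, -30, -11) = -30
k (Zane): min(14, -26) = -26
m (Zane): min(44, 47) = 44
n (Zane): min(7, 10, -7) = -7
S (Chen): max(-30, -26, 44, -7) = 44
top (Zane): min(-37, 9, 5, 44) = -37
Zane at top wants the lowest of {P=-37, Q=9, R=5, S=44}, so chooses P.

P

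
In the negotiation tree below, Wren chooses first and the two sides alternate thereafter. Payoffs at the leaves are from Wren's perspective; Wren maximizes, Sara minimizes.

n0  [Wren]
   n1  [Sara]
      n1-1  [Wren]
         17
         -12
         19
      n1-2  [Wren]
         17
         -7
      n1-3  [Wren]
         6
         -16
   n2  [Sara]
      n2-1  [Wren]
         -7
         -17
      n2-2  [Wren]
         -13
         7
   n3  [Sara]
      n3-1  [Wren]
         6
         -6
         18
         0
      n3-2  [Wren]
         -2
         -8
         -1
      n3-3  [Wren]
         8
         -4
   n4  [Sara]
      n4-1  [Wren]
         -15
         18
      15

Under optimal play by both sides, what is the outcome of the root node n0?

n1-1 (Wren): max(17, -12, 19) = 19
n1-2 (Wren): max(17, -7) = 17
n1-3 (Wren): max(6, -16) = 6
n1 (Sara): min(19, 17, 6) = 6
n2-1 (Wren): max(-7, -17) = -7
n2-2 (Wren): max(-13, 7) = 7
n2 (Sara): min(-7, 7) = -7
n3-1 (Wren): max(6, -6, 18, 0) = 18
n3-2 (Wren): max(-2, -8, -1) = -1
n3-3 (Wren): max(8, -4) = 8
n3 (Sara): min(18, -1, 8) = -1
n4-1 (Wren): max(-15, 18) = 18
n4 (Sara): min(18, 15) = 15
n0 (Wren): max(6, -7, -1, 15) = 15

15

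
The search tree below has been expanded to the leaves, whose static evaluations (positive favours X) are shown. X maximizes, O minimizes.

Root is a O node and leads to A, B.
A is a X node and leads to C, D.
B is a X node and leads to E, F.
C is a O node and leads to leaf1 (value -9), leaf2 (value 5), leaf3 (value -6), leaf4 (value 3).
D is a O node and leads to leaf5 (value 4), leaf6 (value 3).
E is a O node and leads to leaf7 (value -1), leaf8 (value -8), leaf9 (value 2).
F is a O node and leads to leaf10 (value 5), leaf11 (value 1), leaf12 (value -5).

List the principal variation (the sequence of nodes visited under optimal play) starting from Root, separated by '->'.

C (O): min(-9, 5, -6, 3) = -9
D (O): min(4, 3) = 3
A (X): max(-9, 3) = 3
E (O): min(-1, -8, 2) = -8
F (O): min(5, 1, -5) = -5
B (X): max(-8, -5) = -5
Root (O): min(3, -5) = -5
At Root, O picks B (lowest: -5).
At B, X picks F (highest: -5).
At F, O picks leaf12 (lowest: -5).
Terminal value -5.

Root -> B -> F -> leaf12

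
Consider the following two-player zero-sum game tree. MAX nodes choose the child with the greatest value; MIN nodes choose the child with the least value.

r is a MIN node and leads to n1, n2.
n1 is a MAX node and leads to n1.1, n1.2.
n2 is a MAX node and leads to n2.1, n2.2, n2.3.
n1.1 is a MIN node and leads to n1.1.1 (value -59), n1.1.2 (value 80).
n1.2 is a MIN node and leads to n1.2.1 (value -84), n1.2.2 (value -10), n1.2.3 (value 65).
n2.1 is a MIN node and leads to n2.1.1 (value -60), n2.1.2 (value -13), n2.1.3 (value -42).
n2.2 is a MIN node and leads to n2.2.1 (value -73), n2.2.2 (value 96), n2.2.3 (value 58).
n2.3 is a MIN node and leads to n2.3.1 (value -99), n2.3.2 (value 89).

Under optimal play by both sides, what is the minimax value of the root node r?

-60

n1.1 (MIN): min(-59, 80) = -59
n1.2 (MIN): min(-84, -10, 65) = -84
n1 (MAX): max(-59, -84) = -59
n2.1 (MIN): min(-60, -13, -42) = -60
n2.2 (MIN): min(-73, 96, 58) = -73
n2.3 (MIN): min(-99, 89) = -99
n2 (MAX): max(-60, -73, -99) = -60
r (MIN): min(-59, -60) = -60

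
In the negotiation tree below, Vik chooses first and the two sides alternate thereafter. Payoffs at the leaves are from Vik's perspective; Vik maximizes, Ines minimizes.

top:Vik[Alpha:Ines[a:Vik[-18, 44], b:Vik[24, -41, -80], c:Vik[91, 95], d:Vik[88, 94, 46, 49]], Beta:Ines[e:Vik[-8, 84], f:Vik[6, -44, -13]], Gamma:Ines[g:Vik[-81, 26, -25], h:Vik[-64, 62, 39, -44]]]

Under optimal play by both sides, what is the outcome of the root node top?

a (Vik): max(-18, 44) = 44
b (Vik): max(24, -41, -80) = 24
c (Vik): max(91, 95) = 95
d (Vik): max(88, 94, 46, 49) = 94
Alpha (Ines): min(44, 24, 95, 94) = 24
e (Vik): max(-8, 84) = 84
f (Vik): max(6, -44, -13) = 6
Beta (Ines): min(84, 6) = 6
g (Vik): max(-81, 26, -25) = 26
h (Vik): max(-64, 62, 39, -44) = 62
Gamma (Ines): min(26, 62) = 26
top (Vik): max(24, 6, 26) = 26

26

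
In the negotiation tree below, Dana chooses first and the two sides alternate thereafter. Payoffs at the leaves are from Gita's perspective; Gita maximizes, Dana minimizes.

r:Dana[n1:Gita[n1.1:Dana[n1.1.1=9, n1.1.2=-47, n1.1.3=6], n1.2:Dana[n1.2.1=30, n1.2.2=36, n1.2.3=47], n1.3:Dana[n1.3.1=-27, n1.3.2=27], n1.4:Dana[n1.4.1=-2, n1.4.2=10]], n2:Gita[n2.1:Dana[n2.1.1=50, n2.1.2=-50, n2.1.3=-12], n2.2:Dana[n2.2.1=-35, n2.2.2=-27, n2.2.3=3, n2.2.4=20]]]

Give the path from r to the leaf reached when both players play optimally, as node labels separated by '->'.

r -> n2 -> n2.2 -> n2.2.1

n1.1 (Dana): min(9, -47, 6) = -47
n1.2 (Dana): min(30, 36, 47) = 30
n1.3 (Dana): min(-27, 27) = -27
n1.4 (Dana): min(-2, 10) = -2
n1 (Gita): max(-47, 30, -27, -2) = 30
n2.1 (Dana): min(50, -50, -12) = -50
n2.2 (Dana): min(-35, -27, 3, 20) = -35
n2 (Gita): max(-50, -35) = -35
r (Dana): min(30, -35) = -35
At r, Dana picks n2 (lowest: -35).
At n2, Gita picks n2.2 (highest: -35).
At n2.2, Dana picks n2.2.1 (lowest: -35).
Terminal value -35.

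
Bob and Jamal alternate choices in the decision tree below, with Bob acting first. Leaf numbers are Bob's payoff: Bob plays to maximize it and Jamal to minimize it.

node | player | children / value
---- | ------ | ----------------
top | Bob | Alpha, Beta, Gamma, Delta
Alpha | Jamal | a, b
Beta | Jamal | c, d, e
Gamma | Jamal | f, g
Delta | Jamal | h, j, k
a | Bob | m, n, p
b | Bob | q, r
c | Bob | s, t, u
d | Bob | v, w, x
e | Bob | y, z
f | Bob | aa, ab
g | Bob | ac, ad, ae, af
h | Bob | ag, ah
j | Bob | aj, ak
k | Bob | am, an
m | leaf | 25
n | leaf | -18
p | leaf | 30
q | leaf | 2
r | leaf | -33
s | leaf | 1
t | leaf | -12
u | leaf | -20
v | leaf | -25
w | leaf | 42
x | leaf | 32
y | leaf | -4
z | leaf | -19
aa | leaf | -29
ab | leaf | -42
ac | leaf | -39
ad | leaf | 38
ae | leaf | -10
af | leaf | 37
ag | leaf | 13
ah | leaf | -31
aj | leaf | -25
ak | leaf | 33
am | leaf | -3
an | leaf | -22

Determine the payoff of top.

2

a (Bob): max(25, -18, 30) = 30
b (Bob): max(2, -33) = 2
Alpha (Jamal): min(30, 2) = 2
c (Bob): max(1, -12, -20) = 1
d (Bob): max(-25, 42, 32) = 42
e (Bob): max(-4, -19) = -4
Beta (Jamal): min(1, 42, -4) = -4
f (Bob): max(-29, -42) = -29
g (Bob): max(-39, 38, -10, 37) = 38
Gamma (Jamal): min(-29, 38) = -29
h (Bob): max(13, -31) = 13
j (Bob): max(-25, 33) = 33
k (Bob): max(-3, -22) = -3
Delta (Jamal): min(13, 33, -3) = -3
top (Bob): max(2, -4, -29, -3) = 2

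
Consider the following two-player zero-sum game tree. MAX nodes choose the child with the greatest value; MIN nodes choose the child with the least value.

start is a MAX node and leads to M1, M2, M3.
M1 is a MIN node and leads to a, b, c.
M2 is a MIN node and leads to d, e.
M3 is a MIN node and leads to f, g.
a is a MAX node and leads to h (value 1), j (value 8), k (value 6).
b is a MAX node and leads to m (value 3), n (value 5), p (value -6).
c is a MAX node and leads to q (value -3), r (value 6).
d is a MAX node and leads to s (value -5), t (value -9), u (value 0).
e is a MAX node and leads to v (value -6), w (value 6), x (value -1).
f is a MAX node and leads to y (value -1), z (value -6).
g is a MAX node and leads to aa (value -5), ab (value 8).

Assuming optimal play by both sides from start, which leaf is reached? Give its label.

a (MAX): max(1, 8, 6) = 8
b (MAX): max(3, 5, -6) = 5
c (MAX): max(-3, 6) = 6
M1 (MIN): min(8, 5, 6) = 5
d (MAX): max(-5, -9, 0) = 0
e (MAX): max(-6, 6, -1) = 6
M2 (MIN): min(0, 6) = 0
f (MAX): max(-1, -6) = -1
g (MAX): max(-5, 8) = 8
M3 (MIN): min(-1, 8) = -1
start (MAX): max(5, 0, -1) = 5
At start, MAX picks M1 (highest: 5).
At M1, MIN picks b (lowest: 5).
At b, MAX picks n (highest: 5).
Terminal value 5.

n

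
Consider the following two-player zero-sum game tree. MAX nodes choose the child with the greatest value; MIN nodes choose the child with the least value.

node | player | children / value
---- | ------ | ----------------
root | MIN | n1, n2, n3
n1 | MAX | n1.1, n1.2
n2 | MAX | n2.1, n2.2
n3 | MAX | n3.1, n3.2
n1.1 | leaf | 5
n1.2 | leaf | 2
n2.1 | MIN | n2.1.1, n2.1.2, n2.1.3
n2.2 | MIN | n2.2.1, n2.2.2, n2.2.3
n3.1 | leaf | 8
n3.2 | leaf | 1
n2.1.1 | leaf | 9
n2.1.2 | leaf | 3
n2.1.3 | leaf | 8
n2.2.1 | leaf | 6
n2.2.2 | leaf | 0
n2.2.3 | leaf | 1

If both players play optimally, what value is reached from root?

3

n1 (MAX): max(5, 2) = 5
n2.1 (MIN): min(9, 3, 8) = 3
n2.2 (MIN): min(6, 0, 1) = 0
n2 (MAX): max(3, 0) = 3
n3 (MAX): max(8, 1) = 8
root (MIN): min(5, 3, 8) = 3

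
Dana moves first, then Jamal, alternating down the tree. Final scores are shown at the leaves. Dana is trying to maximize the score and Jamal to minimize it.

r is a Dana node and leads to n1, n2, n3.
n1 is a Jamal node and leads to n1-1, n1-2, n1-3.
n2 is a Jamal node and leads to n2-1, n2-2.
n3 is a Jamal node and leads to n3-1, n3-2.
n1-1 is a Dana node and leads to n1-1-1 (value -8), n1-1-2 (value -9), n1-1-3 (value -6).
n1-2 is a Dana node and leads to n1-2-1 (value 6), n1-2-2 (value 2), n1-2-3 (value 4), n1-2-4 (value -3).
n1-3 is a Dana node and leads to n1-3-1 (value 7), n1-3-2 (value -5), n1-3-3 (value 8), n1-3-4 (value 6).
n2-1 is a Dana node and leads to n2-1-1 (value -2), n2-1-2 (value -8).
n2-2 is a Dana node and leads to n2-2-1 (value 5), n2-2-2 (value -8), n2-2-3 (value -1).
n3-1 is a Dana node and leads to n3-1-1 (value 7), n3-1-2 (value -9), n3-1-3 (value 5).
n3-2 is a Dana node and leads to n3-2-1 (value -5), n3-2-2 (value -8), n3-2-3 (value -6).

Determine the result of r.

-2

n1-1 (Dana): max(-8, -9, -6) = -6
n1-2 (Dana): max(6, 2, 4, -3) = 6
n1-3 (Dana): max(7, -5, 8, 6) = 8
n1 (Jamal): min(-6, 6, 8) = -6
n2-1 (Dana): max(-2, -8) = -2
n2-2 (Dana): max(5, -8, -1) = 5
n2 (Jamal): min(-2, 5) = -2
n3-1 (Dana): max(7, -9, 5) = 7
n3-2 (Dana): max(-5, -8, -6) = -5
n3 (Jamal): min(7, -5) = -5
r (Dana): max(-6, -2, -5) = -2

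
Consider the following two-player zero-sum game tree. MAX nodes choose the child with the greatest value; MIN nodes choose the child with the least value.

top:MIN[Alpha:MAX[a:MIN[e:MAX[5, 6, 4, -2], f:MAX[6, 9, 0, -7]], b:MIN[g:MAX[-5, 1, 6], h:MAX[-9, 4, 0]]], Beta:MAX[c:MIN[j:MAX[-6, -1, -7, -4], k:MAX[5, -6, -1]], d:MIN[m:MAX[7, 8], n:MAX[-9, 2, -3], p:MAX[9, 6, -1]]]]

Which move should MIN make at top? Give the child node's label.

e (MAX): max(5, 6, 4, -2) = 6
f (MAX): max(6, 9, 0, -7) = 9
a (MIN): min(6, 9) = 6
g (MAX): max(-5, 1, 6) = 6
h (MAX): max(-9, 4, 0) = 4
b (MIN): min(6, 4) = 4
Alpha (MAX): max(6, 4) = 6
j (MAX): max(-6, -1, -7, -4) = -1
k (MAX): max(5, -6, -1) = 5
c (MIN): min(-1, 5) = -1
m (MAX): max(7, 8) = 8
n (MAX): max(-9, 2, -3) = 2
p (MAX): max(9, 6, -1) = 9
d (MIN): min(8, 2, 9) = 2
Beta (MAX): max(-1, 2) = 2
top (MIN): min(6, 2) = 2
MIN at top wants the lowest of {Alpha=6, Beta=2}, so chooses Beta.

Beta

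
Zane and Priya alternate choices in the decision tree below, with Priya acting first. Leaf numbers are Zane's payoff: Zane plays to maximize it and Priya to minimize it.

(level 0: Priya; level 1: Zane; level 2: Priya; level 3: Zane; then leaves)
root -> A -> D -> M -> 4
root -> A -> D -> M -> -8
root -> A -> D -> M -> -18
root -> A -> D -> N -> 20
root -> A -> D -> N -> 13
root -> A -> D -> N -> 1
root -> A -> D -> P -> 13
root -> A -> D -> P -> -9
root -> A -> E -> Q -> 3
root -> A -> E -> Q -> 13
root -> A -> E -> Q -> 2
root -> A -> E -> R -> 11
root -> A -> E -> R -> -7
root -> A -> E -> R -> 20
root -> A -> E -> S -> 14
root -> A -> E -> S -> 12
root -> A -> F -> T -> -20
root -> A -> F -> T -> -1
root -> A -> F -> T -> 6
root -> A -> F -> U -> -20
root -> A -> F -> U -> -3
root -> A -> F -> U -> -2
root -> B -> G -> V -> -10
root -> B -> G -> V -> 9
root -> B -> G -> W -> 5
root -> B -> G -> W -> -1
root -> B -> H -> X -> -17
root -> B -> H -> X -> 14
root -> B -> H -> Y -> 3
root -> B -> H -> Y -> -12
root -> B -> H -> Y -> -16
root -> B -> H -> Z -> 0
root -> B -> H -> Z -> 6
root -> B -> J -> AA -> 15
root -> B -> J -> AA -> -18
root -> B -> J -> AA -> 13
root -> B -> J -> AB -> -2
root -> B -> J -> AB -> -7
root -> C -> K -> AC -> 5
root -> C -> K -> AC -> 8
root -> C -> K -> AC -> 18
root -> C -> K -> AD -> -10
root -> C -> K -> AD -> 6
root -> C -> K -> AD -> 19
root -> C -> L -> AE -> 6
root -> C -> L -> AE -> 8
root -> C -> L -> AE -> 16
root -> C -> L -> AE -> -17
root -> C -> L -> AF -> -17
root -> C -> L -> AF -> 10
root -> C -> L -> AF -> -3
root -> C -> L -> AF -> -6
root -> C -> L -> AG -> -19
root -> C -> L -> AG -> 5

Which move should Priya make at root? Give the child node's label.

M (Zane): max(4, -8, -18) = 4
N (Zane): max(20, 13, 1) = 20
P (Zane): max(13, -9) = 13
D (Priya): min(4, 20, 13) = 4
Q (Zane): max(3, 13, 2) = 13
R (Zane): max(11, -7, 20) = 20
S (Zane): max(14, 12) = 14
E (Priya): min(13, 20, 14) = 13
T (Zane): max(-20, -1, 6) = 6
U (Zane): max(-20, -3, -2) = -2
F (Priya): min(6, -2) = -2
A (Zane): max(4, 13, -2) = 13
V (Zane): max(-10, 9) = 9
W (Zane): max(5, -1) = 5
G (Priya): min(9, 5) = 5
X (Zane): max(-17, 14) = 14
Y (Zane): max(3, -12, -16) = 3
Z (Zane): max(0, 6) = 6
H (Priya): min(14, 3, 6) = 3
AA (Zane): max(15, -18, 13) = 15
AB (Zane): max(-2, -7) = -2
J (Priya): min(15, -2) = -2
B (Zane): max(5, 3, -2) = 5
AC (Zane): max(5, 8, 18) = 18
AD (Zane): max(-10, 6, 19) = 19
K (Priya): min(18, 19) = 18
AE (Zane): max(6, 8, 16, -17) = 16
AF (Zane): max(-17, 10, -3, -6) = 10
AG (Zane): max(-19, 5) = 5
L (Priya): min(16, 10, 5) = 5
C (Zane): max(18, 5) = 18
root (Priya): min(13, 5, 18) = 5
Priya at root wants the lowest of {A=13, B=5, C=18}, so chooses B.

B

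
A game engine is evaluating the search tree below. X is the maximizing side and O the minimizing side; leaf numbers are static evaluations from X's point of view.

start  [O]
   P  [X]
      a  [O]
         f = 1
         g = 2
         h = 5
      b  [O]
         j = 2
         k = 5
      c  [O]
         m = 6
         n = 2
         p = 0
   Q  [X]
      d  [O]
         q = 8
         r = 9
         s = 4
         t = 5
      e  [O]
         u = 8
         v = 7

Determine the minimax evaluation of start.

a (O): min(1, 2, 5) = 1
b (O): min(2, 5) = 2
c (O): min(6, 2, 0) = 0
P (X): max(1, 2, 0) = 2
d (O): min(8, 9, 4, 5) = 4
e (O): min(8, 7) = 7
Q (X): max(4, 7) = 7
start (O): min(2, 7) = 2

2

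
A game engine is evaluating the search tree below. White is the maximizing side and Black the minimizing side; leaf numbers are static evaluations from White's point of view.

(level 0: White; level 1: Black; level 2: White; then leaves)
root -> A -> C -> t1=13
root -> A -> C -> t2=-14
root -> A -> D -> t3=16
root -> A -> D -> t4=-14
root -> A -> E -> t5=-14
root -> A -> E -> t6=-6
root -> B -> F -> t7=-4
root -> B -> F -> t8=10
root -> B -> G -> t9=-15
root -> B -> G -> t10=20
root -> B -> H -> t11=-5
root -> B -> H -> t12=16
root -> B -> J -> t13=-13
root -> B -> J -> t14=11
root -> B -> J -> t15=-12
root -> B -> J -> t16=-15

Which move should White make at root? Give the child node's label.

C (White): max(13, -14) = 13
D (White): max(16, -14) = 16
E (White): max(-14, -6) = -6
A (Black): min(13, 16, -6) = -6
F (White): max(-4, 10) = 10
G (White): max(-15, 20) = 20
H (White): max(-5, 16) = 16
J (White): max(-13, 11, -12, -15) = 11
B (Black): min(10, 20, 16, 11) = 10
root (White): max(-6, 10) = 10
White at root wants the highest of {A=-6, B=10}, so chooses B.

B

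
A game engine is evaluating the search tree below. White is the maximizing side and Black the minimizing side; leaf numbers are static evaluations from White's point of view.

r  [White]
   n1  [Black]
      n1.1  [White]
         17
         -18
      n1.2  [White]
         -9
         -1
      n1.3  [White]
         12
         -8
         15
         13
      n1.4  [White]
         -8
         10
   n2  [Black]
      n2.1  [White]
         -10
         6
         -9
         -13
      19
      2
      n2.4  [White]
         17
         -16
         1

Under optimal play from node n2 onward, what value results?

2

n2.1 (White): max(-10, 6, -9, -13) = 6
n2.4 (White): max(17, -16, 1) = 17
n2 (Black): min(6, 19, 2, 17) = 2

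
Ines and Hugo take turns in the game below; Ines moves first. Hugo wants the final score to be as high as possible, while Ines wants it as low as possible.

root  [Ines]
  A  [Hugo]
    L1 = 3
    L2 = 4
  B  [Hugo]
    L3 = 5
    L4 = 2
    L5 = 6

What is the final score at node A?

4

A (Hugo): max(3, 4) = 4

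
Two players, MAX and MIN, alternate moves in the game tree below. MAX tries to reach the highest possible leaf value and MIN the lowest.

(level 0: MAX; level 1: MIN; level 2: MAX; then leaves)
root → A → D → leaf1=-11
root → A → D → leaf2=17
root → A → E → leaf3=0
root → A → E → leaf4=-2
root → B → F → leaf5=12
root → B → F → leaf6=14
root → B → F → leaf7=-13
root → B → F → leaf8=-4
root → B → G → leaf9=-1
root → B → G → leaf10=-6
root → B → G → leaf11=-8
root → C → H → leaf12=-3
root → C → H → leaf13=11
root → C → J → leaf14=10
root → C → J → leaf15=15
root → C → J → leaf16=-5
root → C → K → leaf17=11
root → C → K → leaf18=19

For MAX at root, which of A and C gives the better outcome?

C

D (MAX): max(-11, 17) = 17
E (MAX): max(0, -2) = 0
A (MIN): min(17, 0) = 0
H (MAX): max(-3, 11) = 11
J (MAX): max(10, 15, -5) = 15
K (MAX): max(11, 19) = 19
C (MIN): min(11, 15, 19) = 11
MAX prefers the higher value; A=0, C=11. C is better since 11 > 0.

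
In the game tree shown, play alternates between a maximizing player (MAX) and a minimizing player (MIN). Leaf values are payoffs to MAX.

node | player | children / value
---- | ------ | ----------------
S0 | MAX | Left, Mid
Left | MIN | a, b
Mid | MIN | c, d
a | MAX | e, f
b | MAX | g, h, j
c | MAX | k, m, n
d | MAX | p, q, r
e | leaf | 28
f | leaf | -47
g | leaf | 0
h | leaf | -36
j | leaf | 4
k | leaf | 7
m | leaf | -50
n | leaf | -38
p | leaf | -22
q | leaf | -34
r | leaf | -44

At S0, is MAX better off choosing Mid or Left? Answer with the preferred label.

Left

c (MAX): max(7, -50, -38) = 7
d (MAX): max(-22, -34, -44) = -22
Mid (MIN): min(7, -22) = -22
a (MAX): max(28, -47) = 28
b (MAX): max(0, -36, 4) = 4
Left (MIN): min(28, 4) = 4
MAX prefers the higher value; Mid=-22, Left=4. Left is better since 4 > -22.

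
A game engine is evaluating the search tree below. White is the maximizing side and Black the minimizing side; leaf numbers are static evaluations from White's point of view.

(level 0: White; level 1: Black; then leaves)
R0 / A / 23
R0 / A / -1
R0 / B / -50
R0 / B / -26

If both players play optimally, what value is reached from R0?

A (Black): min(23, -1) = -1
B (Black): min(-50, -26) = -50
R0 (White): max(-1, -50) = -1

-1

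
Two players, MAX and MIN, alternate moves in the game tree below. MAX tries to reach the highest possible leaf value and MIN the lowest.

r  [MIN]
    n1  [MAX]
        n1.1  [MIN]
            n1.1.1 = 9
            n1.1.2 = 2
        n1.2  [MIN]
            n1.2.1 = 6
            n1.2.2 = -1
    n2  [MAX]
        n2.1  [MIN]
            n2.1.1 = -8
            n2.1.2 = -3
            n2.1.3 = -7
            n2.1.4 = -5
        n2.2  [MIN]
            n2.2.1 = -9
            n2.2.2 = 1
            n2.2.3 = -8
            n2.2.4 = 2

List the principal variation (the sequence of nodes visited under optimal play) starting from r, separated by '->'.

n1.1 (MIN): min(9, 2) = 2
n1.2 (MIN): min(6, -1) = -1
n1 (MAX): max(2, -1) = 2
n2.1 (MIN): min(-8, -3, -7, -5) = -8
n2.2 (MIN): min(-9, 1, -8, 2) = -9
n2 (MAX): max(-8, -9) = -8
r (MIN): min(2, -8) = -8
At r, MIN picks n2 (lowest: -8).
At n2, MAX picks n2.1 (highest: -8).
At n2.1, MIN picks n2.1.1 (lowest: -8).
Terminal value -8.

r -> n2 -> n2.1 -> n2.1.1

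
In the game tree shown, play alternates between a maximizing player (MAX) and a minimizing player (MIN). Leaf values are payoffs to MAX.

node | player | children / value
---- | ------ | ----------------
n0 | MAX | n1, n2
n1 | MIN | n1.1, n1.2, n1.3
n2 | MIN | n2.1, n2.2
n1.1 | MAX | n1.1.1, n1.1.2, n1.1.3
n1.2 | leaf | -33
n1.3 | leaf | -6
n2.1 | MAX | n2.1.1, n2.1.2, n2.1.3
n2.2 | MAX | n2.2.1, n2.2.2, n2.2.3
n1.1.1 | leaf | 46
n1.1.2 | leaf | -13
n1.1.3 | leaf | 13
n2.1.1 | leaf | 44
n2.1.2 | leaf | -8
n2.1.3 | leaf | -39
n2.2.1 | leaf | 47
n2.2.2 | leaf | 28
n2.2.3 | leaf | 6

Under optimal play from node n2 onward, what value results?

n2.1 (MAX): max(44, -8, -39) = 44
n2.2 (MAX): max(47, 28, 6) = 47
n2 (MIN): min(44, 47) = 44

44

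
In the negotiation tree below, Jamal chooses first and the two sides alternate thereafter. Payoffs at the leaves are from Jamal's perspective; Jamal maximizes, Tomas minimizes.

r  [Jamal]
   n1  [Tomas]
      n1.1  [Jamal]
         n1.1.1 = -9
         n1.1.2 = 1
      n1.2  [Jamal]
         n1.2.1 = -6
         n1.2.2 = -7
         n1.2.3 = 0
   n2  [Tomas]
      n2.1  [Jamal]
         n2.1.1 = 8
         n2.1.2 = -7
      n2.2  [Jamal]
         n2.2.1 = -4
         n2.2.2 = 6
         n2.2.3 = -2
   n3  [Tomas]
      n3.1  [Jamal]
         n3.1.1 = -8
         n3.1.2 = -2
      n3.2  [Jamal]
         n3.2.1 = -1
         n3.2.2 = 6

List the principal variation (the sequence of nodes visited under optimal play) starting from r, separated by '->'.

r -> n2 -> n2.2 -> n2.2.2

n1.1 (Jamal): max(-9, 1) = 1
n1.2 (Jamal): max(-6, -7, 0) = 0
n1 (Tomas): min(1, 0) = 0
n2.1 (Jamal): max(8, -7) = 8
n2.2 (Jamal): max(-4, 6, -2) = 6
n2 (Tomas): min(8, 6) = 6
n3.1 (Jamal): max(-8, -2) = -2
n3.2 (Jamal): max(-1, 6) = 6
n3 (Tomas): min(-2, 6) = -2
r (Jamal): max(0, 6, -2) = 6
At r, Jamal picks n2 (highest: 6).
At n2, Tomas picks n2.2 (lowest: 6).
At n2.2, Jamal picks n2.2.2 (highest: 6).
Terminal value 6.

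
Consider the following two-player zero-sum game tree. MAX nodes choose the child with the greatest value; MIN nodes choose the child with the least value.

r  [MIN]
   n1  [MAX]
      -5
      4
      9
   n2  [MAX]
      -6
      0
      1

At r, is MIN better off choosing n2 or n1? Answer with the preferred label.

n2 (MAX): max(-6, 0, 1) = 1
n1 (MAX): max(-5, 4, 9) = 9
MIN prefers the lower value; n2=1, n1=9. n2 is better since 1 < 9.

n2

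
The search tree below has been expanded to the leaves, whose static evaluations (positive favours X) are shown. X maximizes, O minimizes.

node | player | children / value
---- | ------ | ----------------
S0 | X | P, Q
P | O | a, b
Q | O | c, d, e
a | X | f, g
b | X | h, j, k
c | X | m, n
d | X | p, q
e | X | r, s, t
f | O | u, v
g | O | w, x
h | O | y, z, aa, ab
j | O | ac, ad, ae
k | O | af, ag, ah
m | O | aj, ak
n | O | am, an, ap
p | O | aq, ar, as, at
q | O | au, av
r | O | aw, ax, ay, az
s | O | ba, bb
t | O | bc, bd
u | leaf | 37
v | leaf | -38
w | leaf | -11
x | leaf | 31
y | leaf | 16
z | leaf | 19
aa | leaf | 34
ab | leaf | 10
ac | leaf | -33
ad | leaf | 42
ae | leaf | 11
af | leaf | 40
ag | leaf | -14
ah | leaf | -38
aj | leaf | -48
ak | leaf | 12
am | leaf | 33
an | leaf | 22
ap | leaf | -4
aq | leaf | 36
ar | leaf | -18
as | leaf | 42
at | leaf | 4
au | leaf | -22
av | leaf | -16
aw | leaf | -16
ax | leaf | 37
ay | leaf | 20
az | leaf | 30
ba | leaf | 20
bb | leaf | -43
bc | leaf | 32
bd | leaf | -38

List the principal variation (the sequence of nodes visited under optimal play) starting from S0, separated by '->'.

f (O): min(37, -38) = -38
g (O): min(-11, 31) = -11
a (X): max(-38, -11) = -11
h (O): min(16, 19, 34, 10) = 10
j (O): min(-33, 42, 11) = -33
k (O): min(40, -14, -38) = -38
b (X): max(10, -33, -38) = 10
P (O): min(-11, 10) = -11
m (O): min(-48, 12) = -48
n (O): min(33, 22, -4) = -4
c (X): max(-48, -4) = -4
p (O): min(36, -18, 42, 4) = -18
q (O): min(-22, -16) = -22
d (X): max(-18, -22) = -18
r (O): min(-16, 37, 20, 30) = -16
s (O): min(20, -43) = -43
t (O): min(32, -38) = -38
e (X): max(-16, -43, -38) = -16
Q (O): min(-4, -18, -16) = -18
S0 (X): max(-11, -18) = -11
At S0, X picks P (highest: -11).
At P, O picks a (lowest: -11).
At a, X picks g (highest: -11).
At g, O picks w (lowest: -11).
Terminal value -11.

S0 -> P -> a -> g -> w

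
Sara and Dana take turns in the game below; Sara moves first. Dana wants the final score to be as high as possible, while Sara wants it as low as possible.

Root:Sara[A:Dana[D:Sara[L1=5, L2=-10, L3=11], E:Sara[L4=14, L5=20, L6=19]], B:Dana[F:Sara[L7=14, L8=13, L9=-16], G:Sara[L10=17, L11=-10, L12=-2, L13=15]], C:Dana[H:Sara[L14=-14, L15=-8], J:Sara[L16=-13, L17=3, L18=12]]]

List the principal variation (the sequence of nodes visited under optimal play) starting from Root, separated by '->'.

D (Sara): min(5, -10, 11) = -10
E (Sara): min(14, 20, 19) = 14
A (Dana): max(-10, 14) = 14
F (Sara): min(14, 13, -16) = -16
G (Sara): min(17, -10, -2, 15) = -10
B (Dana): max(-16, -10) = -10
H (Sara): min(-14, -8) = -14
J (Sara): min(-13, 3, 12) = -13
C (Dana): max(-14, -13) = -13
Root (Sara): min(14, -10, -13) = -13
At Root, Sara picks C (lowest: -13).
At C, Dana picks J (highest: -13).
At J, Sara picks L16 (lowest: -13).
Terminal value -13.

Root -> C -> J -> L16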